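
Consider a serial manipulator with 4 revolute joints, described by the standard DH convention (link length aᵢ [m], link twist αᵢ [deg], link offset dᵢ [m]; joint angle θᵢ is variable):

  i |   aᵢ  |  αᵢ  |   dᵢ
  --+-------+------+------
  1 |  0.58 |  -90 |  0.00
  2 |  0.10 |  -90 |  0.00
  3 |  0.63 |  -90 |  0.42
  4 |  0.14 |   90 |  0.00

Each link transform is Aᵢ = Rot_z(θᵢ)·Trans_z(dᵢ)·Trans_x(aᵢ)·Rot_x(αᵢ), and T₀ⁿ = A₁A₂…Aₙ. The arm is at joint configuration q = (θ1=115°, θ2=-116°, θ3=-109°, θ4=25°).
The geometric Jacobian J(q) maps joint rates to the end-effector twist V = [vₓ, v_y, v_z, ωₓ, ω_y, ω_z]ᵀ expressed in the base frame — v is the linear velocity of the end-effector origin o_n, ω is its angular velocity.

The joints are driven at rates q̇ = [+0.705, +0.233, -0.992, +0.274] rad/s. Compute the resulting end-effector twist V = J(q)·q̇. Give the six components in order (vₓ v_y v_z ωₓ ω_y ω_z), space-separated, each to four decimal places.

o_n = [-1.0579, 0.5753, 0.0266]
J₁: ẑ×o_n = [-0.5753, -1.0579, 0.0000], ω = ẑ
J2: z=[-0.9063, -0.4226, 0.0000] o=[-0.2451, 0.5257, 0.0000] → [-0.0112, 0.0241, -0.3885, -0.9063, -0.4226, 0.0000]
J3: z=[-0.3798, 0.8146, 0.4384] o=[-0.2266, 0.4859, 0.0899] → [-0.0907, -0.3885, 0.6432, -0.3798, 0.8146, 0.4384]
J4: z=[-0.1199, -0.5132, 0.8498] o=[-0.9640, 0.6578, 0.0896] → [0.1025, -0.0874, -0.0383, -0.1199, -0.5132, 0.8498]
V = J·q̇ = [-0.2901, -0.3788, -0.7391, 0.1328, -1.0472, 0.5030]

-0.2901 -0.3788 -0.7391 0.1328 -1.0472 0.5030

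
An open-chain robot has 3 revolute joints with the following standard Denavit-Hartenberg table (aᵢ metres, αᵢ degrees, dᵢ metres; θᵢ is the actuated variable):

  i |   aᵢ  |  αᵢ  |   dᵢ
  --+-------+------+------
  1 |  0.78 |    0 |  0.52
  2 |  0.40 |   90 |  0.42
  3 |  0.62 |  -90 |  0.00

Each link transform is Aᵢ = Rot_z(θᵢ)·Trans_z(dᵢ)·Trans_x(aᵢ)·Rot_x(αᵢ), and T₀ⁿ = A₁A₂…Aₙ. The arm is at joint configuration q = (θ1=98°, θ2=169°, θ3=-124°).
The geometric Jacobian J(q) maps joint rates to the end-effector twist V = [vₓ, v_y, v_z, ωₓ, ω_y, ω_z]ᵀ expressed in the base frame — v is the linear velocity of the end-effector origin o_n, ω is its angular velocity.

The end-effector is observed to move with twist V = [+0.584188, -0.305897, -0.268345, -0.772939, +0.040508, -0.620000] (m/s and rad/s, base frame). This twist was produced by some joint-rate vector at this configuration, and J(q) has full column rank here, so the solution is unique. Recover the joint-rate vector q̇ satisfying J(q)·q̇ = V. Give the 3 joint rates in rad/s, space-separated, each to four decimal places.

o_n = [-0.1113, 0.7192, 0.4260]
J₁: ẑ×o_n = [-0.7192, -0.1113, 0.0000], ω = ẑ
J2: z=[0.0000, 0.0000, 1.0000] o=[-0.1086, 0.7724, 0.5200] → [0.0532, -0.0028, 0.0000, 0.0000, 0.0000, 1.0000]
J3: z=[-0.9986, 0.0523, 0.0000] o=[-0.1295, 0.3730, 0.9400] → [-0.0269, -0.5133, -0.3467, -0.9986, 0.0523, 0.0000]
q̇ = J⁺·V = [-0.8260, 0.2060, 0.7740]

-0.8260 0.2060 0.7740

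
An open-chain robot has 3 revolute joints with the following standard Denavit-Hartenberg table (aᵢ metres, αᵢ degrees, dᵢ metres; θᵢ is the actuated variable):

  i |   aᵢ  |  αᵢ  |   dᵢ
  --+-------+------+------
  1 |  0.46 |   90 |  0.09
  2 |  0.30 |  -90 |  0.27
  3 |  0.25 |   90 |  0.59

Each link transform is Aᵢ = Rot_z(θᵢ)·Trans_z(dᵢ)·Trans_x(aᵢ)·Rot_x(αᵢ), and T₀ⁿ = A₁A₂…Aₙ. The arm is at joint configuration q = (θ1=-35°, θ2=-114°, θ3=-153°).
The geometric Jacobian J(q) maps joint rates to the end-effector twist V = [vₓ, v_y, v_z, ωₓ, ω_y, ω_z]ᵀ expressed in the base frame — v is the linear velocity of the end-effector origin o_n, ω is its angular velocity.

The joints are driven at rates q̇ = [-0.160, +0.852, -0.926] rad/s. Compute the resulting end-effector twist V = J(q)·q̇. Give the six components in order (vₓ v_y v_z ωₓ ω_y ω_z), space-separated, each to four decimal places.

o_n = [0.5726, -0.8691, -0.2205]
J₁: ẑ×o_n = [0.8691, 0.5726, -0.0000], ω = ẑ
J2: z=[-0.5736, -0.8192, 0.0000] o=[0.3768, -0.2638, 0.0900] → [0.2544, -0.1781, 0.5076, -0.5736, -0.8192, 0.0000]
J3: z=[0.7483, -0.5240, -0.4067] o=[0.1220, -0.4150, -0.1841] → [-0.1656, -0.1560, -0.1037, 0.7483, -0.5240, -0.4067]
V = J·q̇ = [0.2310, -0.0989, 0.5285, -1.1816, -0.2127, 0.2166]

0.2310 -0.0989 0.5285 -1.1816 -0.2127 0.2166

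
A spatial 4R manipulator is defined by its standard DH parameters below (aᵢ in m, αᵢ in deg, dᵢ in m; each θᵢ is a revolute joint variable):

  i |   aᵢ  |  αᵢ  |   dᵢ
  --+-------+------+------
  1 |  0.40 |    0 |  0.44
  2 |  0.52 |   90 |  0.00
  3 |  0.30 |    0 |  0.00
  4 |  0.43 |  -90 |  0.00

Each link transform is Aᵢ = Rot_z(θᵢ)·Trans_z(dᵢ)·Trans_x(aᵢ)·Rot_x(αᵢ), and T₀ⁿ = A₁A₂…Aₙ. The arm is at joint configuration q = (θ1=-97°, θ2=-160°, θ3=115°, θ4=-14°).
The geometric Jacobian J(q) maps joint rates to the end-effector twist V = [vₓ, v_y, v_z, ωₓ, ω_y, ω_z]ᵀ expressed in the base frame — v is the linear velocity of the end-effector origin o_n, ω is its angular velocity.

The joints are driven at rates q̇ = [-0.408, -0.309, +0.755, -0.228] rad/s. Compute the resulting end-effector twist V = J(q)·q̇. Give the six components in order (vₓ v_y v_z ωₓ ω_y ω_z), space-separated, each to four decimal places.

0.1516 -0.3467 -0.1390 0.5135 0.1185 -0.7170

o_n = [-0.1187, -0.0938, 1.1340]
J₁: ẑ×o_n = [0.0938, -0.1187, 0.0000], ω = ẑ
J2: z=[0.0000, 0.0000, 1.0000] o=[-0.0487, -0.3970, 0.4400] → [-0.3032, -0.0700, 0.0000, 0.0000, 0.0000, 1.0000]
J3: z=[0.9744, 0.2250, 0.0000] o=[-0.1657, 0.1097, 0.4400] → [0.1561, -0.6762, -0.2088, 0.9744, 0.2250, 0.0000]
J4: z=[0.9744, 0.2250, 0.0000] o=[-0.1372, -0.0139, 0.7119] → [0.0950, -0.4113, -0.0820, 0.9744, 0.2250, 0.0000]
V = J·q̇ = [0.1516, -0.3467, -0.1390, 0.5135, 0.1185, -0.7170]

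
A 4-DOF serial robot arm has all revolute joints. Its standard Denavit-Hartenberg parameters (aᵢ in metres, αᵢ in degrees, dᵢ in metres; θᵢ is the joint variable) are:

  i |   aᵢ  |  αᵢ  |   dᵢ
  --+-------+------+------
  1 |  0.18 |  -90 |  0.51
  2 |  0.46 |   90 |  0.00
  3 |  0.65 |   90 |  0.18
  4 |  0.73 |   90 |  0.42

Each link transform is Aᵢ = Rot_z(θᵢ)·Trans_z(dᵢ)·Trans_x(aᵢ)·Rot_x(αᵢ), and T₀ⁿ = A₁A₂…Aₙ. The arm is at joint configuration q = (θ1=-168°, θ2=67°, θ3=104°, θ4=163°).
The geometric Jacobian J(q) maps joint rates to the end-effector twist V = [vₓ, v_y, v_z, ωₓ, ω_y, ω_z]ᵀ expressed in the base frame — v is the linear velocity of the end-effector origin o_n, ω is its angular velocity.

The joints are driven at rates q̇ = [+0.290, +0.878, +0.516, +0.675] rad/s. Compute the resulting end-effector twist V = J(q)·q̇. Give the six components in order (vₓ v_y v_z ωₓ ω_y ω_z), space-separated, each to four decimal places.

o_n = [-0.8549, -0.2379, -0.1455]
J₁: ẑ×o_n = [0.2379, -0.8549, 0.0000], ω = ẑ
J2: z=[0.2079, -0.9781, 0.0000] o=[-0.1761, -0.0374, 0.5100] → [0.6412, 0.1363, -0.7057, 0.2079, -0.9781, 0.0000]
J3: z=[-0.9004, -0.1914, 0.3907] o=[-0.3519, -0.0748, 0.0866] → [0.1081, -0.4055, 0.0506, -0.9004, -0.1914, 0.3907]
J4: z=[-0.3205, -0.3155, -0.8932] o=[-0.3227, -0.7134, 0.3016] → [0.5658, 0.3320, -0.3203, -0.3205, -0.3155, -0.8932]
V = J·q̇ = [1.0697, -0.1134, -0.8097, -0.4984, -1.1705, -0.1113]

1.0697 -0.1134 -0.8097 -0.4984 -1.1705 -0.1113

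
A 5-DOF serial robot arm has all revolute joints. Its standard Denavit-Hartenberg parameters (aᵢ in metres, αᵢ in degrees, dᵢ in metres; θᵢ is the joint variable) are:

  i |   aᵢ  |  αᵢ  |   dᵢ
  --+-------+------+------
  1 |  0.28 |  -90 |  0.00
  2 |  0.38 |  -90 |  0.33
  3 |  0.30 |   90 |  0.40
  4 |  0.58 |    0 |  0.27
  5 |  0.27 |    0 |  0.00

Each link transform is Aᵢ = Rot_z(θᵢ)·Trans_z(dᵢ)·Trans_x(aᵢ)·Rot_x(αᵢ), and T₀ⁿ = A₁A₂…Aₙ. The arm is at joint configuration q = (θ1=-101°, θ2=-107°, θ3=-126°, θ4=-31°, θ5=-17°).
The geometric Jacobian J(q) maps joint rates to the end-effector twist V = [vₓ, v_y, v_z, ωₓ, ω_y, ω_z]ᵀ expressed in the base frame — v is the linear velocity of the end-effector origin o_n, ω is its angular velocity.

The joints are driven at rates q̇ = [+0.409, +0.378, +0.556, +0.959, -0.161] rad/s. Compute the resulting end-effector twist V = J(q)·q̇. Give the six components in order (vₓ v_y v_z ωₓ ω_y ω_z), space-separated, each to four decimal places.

o_n = [0.8863, -0.4838, -0.4242]
J₁: ẑ×o_n = [0.4838, 0.8863, -0.0000], ω = ẑ
J2: z=[0.9816, -0.1908, 0.0000] o=[-0.0534, -0.2749, 0.0000] → [0.0809, 0.4164, -0.0258, 0.9816, -0.1908, 0.0000]
J3: z=[-0.1825, -0.9387, 0.2924] o=[0.2917, -0.2288, 0.3634] → [0.8139, 0.0301, 0.6047, -0.1825, -0.9387, 0.2924]
J4: z=[-0.6221, -0.1200, -0.7737] o=[0.4471, -0.7012, 0.3117] → [0.2565, -0.7976, -0.0825, -0.6221, -0.1200, -0.7737]
J5: z=[-0.6221, -0.1200, -0.7737] o=[0.7122, -0.6138, -0.2640] → [0.1198, -0.2344, -0.0600, -0.6221, -0.1200, -0.7737]
V = J·q̇ = [0.9077, -0.1905, 0.2570, -0.2268, -0.6898, -0.0458]

0.9077 -0.1905 0.2570 -0.2268 -0.6898 -0.0458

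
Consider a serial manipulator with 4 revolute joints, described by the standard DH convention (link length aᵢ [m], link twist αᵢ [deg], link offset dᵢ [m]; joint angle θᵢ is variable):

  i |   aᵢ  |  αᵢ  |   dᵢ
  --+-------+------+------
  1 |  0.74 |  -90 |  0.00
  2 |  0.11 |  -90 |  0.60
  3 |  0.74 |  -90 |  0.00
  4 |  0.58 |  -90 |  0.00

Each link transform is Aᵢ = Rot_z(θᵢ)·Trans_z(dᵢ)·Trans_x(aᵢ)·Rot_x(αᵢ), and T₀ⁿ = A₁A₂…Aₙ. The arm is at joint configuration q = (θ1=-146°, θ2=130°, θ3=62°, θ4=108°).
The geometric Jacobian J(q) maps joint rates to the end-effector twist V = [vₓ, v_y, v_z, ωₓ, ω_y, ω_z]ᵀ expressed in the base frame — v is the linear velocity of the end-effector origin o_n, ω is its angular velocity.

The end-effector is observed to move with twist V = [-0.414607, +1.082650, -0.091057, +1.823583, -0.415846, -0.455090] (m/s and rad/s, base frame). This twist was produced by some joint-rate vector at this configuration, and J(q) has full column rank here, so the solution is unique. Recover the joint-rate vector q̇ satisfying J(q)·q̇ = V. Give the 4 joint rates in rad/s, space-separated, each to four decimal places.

-0.4520 0.9260 0.9780 -0.9340

o_n = [-0.7063, -0.6029, -0.6405]
J₁: ẑ×o_n = [0.6029, -0.7063, 0.0000], ω = ẑ
J2: z=[0.5592, -0.8290, 0.0000] o=[-0.6135, -0.4138, 0.0000] → [0.5310, 0.3582, -0.1826, 0.5592, -0.8290, 0.0000]
J3: z=[0.6351, 0.4284, 0.6428] o=[-0.2194, -0.8717, -0.0843] → [-0.4111, 0.0403, 0.3793, 0.6351, 0.4284, 0.6428]
J4: z=[-0.7330, 0.0718, 0.6764] o=[-0.3996, -0.2051, -0.3504] → [0.2482, -0.4201, 0.3136, -0.7330, 0.0718, 0.6764]
q̇ = J⁺·V = [-0.4520, 0.9260, 0.9780, -0.9340]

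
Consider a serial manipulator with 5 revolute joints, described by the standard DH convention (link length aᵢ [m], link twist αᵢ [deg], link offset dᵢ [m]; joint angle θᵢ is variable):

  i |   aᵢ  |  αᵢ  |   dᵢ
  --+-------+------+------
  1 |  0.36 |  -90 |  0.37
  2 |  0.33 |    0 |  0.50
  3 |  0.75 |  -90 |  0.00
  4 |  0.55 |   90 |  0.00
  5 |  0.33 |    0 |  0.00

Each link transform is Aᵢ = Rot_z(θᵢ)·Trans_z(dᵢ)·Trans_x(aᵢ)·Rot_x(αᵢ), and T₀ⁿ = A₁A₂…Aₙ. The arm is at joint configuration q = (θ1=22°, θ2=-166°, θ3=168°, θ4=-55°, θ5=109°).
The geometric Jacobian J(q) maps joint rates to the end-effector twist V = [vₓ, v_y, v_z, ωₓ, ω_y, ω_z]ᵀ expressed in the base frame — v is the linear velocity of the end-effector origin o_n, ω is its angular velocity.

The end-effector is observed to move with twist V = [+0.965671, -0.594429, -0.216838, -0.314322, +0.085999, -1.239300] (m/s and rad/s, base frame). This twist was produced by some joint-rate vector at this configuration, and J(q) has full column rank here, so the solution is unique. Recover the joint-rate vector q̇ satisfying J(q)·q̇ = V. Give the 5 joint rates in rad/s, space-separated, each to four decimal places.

-0.6700 -0.6650 0.6950 0.5780 0.2920

o_n = [0.6339, 1.1864, 0.1030]
J₁: ẑ×o_n = [-1.1864, 0.6339, 0.0000], ω = ẑ
J2: z=[-0.3746, 0.9272, 0.0000] o=[0.3338, 0.1349, 0.3700] → [-0.2476, -0.1000, -0.6721, -0.3746, 0.9272, 0.0000]
J3: z=[-0.3746, 0.9272, 0.0000] o=[-0.1504, 0.4785, 0.4498] → [-0.3216, -0.1299, -0.9923, -0.3746, 0.9272, 0.0000]
J4: z=[-0.0324, -0.0131, -0.9994] o=[0.5446, 0.7593, 0.4237] → [0.4310, -0.0996, -0.0127, -0.0324, -0.0131, -0.9994]
J5: z=[-0.9739, 0.2251, 0.0286] o=[0.6681, 1.2951, 0.4126] → [-0.0666, -0.3026, 0.1136, -0.9739, 0.2251, 0.0286]
q̇ = J⁺·V = [-0.6700, -0.6650, 0.6950, 0.5780, 0.2920]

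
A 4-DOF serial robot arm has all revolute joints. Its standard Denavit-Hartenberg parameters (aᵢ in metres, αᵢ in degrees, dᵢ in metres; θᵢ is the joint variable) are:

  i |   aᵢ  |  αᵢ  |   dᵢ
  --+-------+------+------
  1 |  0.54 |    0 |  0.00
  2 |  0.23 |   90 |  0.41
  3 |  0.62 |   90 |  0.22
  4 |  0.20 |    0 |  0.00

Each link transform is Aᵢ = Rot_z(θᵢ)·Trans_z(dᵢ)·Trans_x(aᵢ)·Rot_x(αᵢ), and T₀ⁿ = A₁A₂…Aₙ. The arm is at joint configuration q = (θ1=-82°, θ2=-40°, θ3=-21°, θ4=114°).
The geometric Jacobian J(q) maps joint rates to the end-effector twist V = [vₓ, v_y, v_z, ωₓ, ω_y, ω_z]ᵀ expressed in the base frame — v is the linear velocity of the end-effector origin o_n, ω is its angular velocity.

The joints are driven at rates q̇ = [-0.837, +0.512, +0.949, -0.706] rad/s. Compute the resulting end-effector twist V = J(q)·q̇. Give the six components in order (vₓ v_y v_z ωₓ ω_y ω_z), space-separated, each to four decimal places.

o_n = [-0.6547, -0.9429, 0.2170]
J₁: ẑ×o_n = [0.9429, -0.6547, 0.0000], ω = ẑ
J2: z=[0.0000, 0.0000, 1.0000] o=[0.0752, -0.5347, 0.0000] → [0.4081, -0.7299, 0.0000, 0.0000, 0.0000, 1.0000]
J3: z=[-0.8480, 0.5299, 0.0000] o=[-0.0467, -0.7298, 0.4100] → [-0.1023, -0.1637, 0.5029, -0.8480, 0.5299, 0.0000]
J4: z=[0.1899, 0.3039, -0.9336] o=[-0.5400, -1.1041, 0.1878] → [0.1594, 0.1015, 0.0655, 0.1899, 0.3039, -0.9336]
V = J·q̇ = [-0.7898, -0.0527, 0.4310, -0.9389, 0.2883, 0.3341]

-0.7898 -0.0527 0.4310 -0.9389 0.2883 0.3341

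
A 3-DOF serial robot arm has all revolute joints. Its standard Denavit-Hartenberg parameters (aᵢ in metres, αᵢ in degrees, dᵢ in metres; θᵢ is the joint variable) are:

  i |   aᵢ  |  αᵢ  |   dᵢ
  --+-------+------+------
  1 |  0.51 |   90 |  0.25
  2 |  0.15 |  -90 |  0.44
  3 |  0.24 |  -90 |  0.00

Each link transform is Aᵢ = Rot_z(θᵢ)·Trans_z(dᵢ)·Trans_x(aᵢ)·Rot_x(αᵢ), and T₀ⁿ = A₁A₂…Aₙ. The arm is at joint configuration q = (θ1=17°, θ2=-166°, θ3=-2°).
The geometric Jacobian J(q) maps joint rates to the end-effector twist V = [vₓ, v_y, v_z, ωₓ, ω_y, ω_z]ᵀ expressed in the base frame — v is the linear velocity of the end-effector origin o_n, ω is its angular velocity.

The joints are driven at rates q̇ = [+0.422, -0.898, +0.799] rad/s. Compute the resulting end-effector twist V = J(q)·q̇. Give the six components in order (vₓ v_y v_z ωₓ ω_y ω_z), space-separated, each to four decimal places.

o_n = [0.2571, -0.3903, 0.1557]
J₁: ẑ×o_n = [0.3903, 0.2571, -0.0000], ω = ẑ
J2: z=[0.2924, -0.9563, 0.0000] o=[0.4877, 0.1491, 0.2500] → [0.0902, 0.0276, -0.3783, 0.2924, -0.9563, 0.0000]
J3: z=[0.2314, 0.0707, -0.9703] o=[0.4772, -0.3142, 0.2137] → [-0.0779, 0.2270, -0.0020, 0.2314, 0.0707, -0.9703]
V = J·q̇ = [0.0215, 0.2651, 0.3381, -0.0777, 0.9153, -0.3533]

0.0215 0.2651 0.3381 -0.0777 0.9153 -0.3533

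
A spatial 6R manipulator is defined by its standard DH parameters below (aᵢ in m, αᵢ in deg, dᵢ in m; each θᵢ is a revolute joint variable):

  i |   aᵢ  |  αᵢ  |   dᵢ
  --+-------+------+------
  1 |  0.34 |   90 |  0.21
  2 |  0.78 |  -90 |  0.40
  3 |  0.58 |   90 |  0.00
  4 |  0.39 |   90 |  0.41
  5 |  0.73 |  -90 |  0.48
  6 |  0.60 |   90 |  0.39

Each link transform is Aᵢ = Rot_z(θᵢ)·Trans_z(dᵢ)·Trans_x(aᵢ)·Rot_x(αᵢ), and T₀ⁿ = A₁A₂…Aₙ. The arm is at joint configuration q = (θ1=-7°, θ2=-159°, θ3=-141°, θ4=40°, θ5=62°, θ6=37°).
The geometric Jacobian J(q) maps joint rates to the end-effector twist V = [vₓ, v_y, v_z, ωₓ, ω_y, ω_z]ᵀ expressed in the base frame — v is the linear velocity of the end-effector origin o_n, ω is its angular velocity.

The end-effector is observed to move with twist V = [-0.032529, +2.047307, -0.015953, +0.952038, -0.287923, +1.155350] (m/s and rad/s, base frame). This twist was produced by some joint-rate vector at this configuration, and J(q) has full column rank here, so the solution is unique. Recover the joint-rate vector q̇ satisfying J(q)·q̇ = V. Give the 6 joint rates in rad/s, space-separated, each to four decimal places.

o_n = [1.5242, -0.0039, 0.3357]
J₁: ẑ×o_n = [0.0039, 1.5242, -0.0000], ω = ẑ
J2: z=[-0.1219, -0.9925, 0.0000] o=[0.3375, -0.0414, 0.2100] → [-0.1247, 0.0153, 1.1733, -0.1219, -0.9925, 0.0000]
J3: z=[0.3557, -0.0437, -0.9336] o=[-0.4340, -0.3497, -0.0695] → [0.3051, -1.9723, 0.2085, 0.3557, -0.0437, -0.9336]
J4: z=[0.6779, 0.6998, 0.2255] o=[-0.0609, -0.7633, 0.0920] → [-0.0007, 0.1923, -0.5944, 0.6779, 0.6998, 0.2255]
J5: z=[0.1411, -0.4249, 0.8942] o=[0.4985, -0.7004, 0.0336] → [-0.7511, 0.8746, 0.5341, 0.1411, -0.4249, 0.8942]
J6: z=[-0.3188, 0.8356, 0.4474] o=[1.2504, -0.6501, 0.4757] → [-0.4060, 0.0779, -0.4348, -0.3188, 0.8356, 0.4474]
q̇ = J⁺·V = [0.7670, -0.1640, -0.1570, 0.8730, 0.5500, -0.9990]

0.7670 -0.1640 -0.1570 0.8730 0.5500 -0.9990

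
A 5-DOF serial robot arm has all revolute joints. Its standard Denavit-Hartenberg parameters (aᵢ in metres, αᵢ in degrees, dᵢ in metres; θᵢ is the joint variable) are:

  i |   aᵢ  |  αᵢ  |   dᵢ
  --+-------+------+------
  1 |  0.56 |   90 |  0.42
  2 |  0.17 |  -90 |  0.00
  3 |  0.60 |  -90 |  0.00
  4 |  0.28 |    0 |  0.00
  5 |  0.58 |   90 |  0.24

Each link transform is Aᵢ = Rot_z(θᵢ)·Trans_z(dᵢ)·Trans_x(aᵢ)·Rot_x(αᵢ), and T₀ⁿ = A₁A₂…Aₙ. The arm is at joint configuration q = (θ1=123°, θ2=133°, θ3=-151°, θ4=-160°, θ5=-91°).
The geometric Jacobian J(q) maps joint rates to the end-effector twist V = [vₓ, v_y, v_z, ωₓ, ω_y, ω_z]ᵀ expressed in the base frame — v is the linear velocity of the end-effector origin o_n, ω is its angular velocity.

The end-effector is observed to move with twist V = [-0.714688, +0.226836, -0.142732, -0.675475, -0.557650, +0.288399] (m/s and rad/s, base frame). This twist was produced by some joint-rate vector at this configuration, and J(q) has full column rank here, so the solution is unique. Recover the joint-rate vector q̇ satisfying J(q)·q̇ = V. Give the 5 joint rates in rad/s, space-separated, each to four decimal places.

0.8720 -0.2230 0.4710 0.1060 -0.8460

o_n = [-0.1908, 0.8110, 0.8434]
J₁: ẑ×o_n = [-0.8110, -0.1908, 0.0000], ω = ẑ
J2: z=[0.8387, 0.5446, 0.0000] o=[-0.3050, 0.4697, 0.4200] → [0.2306, -0.3551, 0.2241, 0.8387, 0.5446, 0.0000]
J3: z=[0.3983, -0.6134, -0.6820] o=[-0.2419, 0.3724, 0.5443] → [0.1157, -0.1540, 0.2060, 0.3983, -0.6134, -0.6820]
J4: z=[0.9136, 0.1991, 0.3546] o=[-0.1928, 0.8310, 0.1605] → [0.1430, -0.6232, -0.0187, 0.9136, 0.1991, 0.3546]
J5: z=[0.9136, 0.1991, 0.3546] o=[-0.1762, 0.5712, 0.2635] → [0.0304, -0.5350, 0.2220, 0.9136, 0.1991, 0.3546]
q̇ = J⁺·V = [0.8720, -0.2230, 0.4710, 0.1060, -0.8460]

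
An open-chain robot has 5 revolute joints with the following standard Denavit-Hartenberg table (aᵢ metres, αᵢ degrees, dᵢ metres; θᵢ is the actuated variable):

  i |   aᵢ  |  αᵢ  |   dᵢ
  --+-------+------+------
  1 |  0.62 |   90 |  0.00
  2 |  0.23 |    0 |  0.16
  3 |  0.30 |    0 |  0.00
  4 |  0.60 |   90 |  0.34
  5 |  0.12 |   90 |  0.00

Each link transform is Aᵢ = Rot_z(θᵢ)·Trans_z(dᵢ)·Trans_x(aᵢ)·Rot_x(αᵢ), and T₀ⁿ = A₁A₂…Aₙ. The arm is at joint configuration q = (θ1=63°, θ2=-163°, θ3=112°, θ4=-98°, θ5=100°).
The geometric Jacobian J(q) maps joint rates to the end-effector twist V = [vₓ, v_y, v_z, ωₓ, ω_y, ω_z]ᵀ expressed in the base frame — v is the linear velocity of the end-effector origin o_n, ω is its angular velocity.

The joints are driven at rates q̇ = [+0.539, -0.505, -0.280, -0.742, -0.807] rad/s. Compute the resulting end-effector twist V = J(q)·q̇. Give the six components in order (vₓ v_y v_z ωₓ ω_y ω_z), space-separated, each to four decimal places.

o_n = [0.5928, -0.1983, -0.5987]
J₁: ẑ×o_n = [0.1983, 0.5928, -0.0000], ω = ẑ
J2: z=[0.8910, -0.4540, 0.0000] o=[0.2815, 0.5524, 0.0000] → [0.2718, 0.5334, -0.5276, 0.8910, -0.4540, 0.0000]
J3: z=[0.8910, -0.4540, 0.0000] o=[0.3242, 0.2838, -0.0672] → [0.2413, 0.4735, -0.3076, 0.8910, -0.4540, 0.0000]
J4: z=[0.8910, -0.4540, 0.0000] o=[0.4099, 0.4520, -0.3004] → [0.1354, 0.2658, -0.4964, 0.8910, -0.4540, 0.0000]
J5: z=[-0.2338, -0.4589, 0.8572] o=[0.4793, -0.1606, -0.6094] → [0.0274, 0.0997, 0.0609, -0.2338, -0.4589, 0.8572]
V = J·q̇ = [-0.2205, -0.3602, 0.6718, -1.1719, 1.0636, -0.1527]

-0.2205 -0.3602 0.6718 -1.1719 1.0636 -0.1527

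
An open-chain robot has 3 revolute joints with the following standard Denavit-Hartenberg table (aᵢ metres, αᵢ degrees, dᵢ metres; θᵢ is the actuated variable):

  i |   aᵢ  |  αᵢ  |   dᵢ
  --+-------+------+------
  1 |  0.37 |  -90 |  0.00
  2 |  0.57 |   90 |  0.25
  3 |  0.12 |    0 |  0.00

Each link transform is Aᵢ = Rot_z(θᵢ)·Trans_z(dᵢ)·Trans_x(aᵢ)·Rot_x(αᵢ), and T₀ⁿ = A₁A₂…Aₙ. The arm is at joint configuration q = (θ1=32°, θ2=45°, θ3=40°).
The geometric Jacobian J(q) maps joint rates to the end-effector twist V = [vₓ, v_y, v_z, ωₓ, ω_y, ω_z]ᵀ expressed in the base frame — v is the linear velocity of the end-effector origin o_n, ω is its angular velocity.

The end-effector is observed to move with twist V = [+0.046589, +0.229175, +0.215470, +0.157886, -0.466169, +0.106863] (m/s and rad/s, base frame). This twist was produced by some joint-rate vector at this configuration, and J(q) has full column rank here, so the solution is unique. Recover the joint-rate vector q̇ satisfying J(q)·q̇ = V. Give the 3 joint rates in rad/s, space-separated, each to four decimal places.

0.2200 -0.4790 -0.1600

o_n = [0.5374, 0.7215, -0.4681]
J₁: ẑ×o_n = [-0.7215, 0.5374, 0.0000], ω = ẑ
J2: z=[-0.5299, 0.8480, 0.0000] o=[0.3138, 0.1961, 0.0000] → [-0.3969, -0.2480, -0.4681, -0.5299, 0.8480, 0.0000]
J3: z=[0.5997, 0.3747, 0.7071] o=[0.5231, 0.6217, -0.4031] → [-0.0950, 0.0491, 0.0545, 0.5997, 0.3747, 0.7071]
q̇ = J⁺·V = [0.2200, -0.4790, -0.1600]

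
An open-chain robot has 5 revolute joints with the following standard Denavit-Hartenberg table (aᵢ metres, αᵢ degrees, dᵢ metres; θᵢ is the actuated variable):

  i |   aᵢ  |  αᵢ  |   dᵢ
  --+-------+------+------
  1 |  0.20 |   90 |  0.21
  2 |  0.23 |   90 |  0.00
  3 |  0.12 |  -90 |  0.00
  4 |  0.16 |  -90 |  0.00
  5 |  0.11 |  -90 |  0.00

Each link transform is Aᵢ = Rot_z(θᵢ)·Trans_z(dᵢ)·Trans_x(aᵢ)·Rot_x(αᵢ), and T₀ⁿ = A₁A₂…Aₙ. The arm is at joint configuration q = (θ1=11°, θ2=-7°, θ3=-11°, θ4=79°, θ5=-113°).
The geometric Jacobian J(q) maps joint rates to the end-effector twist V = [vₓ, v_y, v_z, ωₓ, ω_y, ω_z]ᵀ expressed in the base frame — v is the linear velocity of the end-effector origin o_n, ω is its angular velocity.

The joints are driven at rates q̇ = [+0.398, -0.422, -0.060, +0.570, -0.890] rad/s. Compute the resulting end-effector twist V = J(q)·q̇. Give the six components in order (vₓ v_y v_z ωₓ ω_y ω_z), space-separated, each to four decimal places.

o_n = [0.6029, 0.0436, 0.2766]
J₁: ẑ×o_n = [-0.0436, 0.6029, 0.0000], ω = ẑ
J2: z=[0.1908, -0.9816, 0.0000] o=[0.1963, 0.0382, 0.2100] → [-0.0654, -0.0127, 0.4001, 0.1908, -0.9816, 0.0000]
J3: z=[-0.1196, -0.0233, -0.9925] o=[0.4204, 0.0817, 0.1820] → [-0.0400, -0.1698, 0.0088, -0.1196, -0.0233, -0.9925]
J4: z=[0.3732, -0.9275, -0.0233] o=[0.5308, 0.1265, 0.1676] → [-0.1030, -0.0424, 0.0359, 0.3732, -0.9275, -0.0233]
J5: z=[-0.8803, -0.3619, 0.3068] o=[0.5777, 0.1416, 0.3199] → [0.0457, -0.0303, 0.0953, -0.8803, -0.3619, 0.3068]
V = J·q̇ = [-0.0868, 0.2584, -0.2338, 0.9228, 0.2091, 0.1712]

-0.0868 0.2584 -0.2338 0.9228 0.2091 0.1712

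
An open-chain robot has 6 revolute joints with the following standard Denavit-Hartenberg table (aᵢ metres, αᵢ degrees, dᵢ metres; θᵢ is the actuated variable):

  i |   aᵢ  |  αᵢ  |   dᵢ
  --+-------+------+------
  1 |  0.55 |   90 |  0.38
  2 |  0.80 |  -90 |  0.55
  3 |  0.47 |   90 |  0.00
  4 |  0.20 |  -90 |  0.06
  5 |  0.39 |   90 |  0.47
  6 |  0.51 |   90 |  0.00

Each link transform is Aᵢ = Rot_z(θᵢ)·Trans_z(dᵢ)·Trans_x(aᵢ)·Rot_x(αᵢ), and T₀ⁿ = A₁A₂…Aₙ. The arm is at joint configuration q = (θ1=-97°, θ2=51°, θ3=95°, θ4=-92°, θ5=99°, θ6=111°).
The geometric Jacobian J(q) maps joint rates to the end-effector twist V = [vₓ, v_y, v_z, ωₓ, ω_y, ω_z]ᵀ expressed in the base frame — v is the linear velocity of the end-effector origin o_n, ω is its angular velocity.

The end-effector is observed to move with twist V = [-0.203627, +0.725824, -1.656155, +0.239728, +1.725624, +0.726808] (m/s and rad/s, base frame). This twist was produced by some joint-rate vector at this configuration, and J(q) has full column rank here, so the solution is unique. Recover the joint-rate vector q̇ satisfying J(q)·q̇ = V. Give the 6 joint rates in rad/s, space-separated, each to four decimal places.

-0.0330 0.0640 0.9640 -0.6340 0.1050 -0.8830

o_n = [0.7086, -1.1361, 0.6680]
J₁: ẑ×o_n = [1.1361, 0.7086, -0.0000], ω = ẑ
J2: z=[-0.9925, 0.1219, 0.0000] o=[-0.0670, -0.5459, 0.3800] → [0.0351, 0.2859, 0.4912, -0.9925, 0.1219, 0.0000]
J3: z=[0.0947, 0.7714, 0.6293] o=[-0.6743, -0.9786, 1.0017] → [-0.1583, 0.9019, -1.0816, 0.0947, 0.7714, 0.6293]
J4: z=[0.0101, -0.6329, 0.7742] o=[-0.2064, -1.0100, 0.9699] → [0.2886, 0.7114, 0.5778, 0.0101, -0.6329, 0.7742]
J5: z=[0.9915, -0.0938, -0.0897] o=[-0.2317, -1.2017, 0.8910] → [0.0268, 0.1368, 0.1533, 0.9915, -0.0938, -0.0897]
J6: z=[-0.1294, -0.6601, -0.7400] o=[0.2383, -0.9552, 0.5889] → [-0.1861, -0.3377, 0.3338, -0.1294, -0.6601, -0.7400]
q̇ = J⁺·V = [-0.0330, 0.0640, 0.9640, -0.6340, 0.1050, -0.8830]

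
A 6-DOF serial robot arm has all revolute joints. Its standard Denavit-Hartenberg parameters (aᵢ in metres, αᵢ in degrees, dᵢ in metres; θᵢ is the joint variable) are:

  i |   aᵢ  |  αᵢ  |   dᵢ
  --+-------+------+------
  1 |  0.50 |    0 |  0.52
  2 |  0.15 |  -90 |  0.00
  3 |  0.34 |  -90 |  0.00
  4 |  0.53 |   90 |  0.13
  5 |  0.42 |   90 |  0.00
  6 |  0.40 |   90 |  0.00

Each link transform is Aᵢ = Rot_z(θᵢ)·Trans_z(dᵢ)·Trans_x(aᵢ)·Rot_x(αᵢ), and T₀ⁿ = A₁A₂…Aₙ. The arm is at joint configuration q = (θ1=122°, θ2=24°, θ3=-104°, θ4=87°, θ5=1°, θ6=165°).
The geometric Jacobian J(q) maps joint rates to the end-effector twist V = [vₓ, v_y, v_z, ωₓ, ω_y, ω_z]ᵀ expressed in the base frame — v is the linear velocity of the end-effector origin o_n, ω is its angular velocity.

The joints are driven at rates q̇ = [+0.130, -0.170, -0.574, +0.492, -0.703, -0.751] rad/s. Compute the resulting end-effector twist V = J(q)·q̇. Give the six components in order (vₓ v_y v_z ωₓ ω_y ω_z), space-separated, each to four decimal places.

0.2939 -0.1074 0.0207 -0.8065 1.2650 -0.4212

o_n = [-0.0878, 0.9769, 1.0104]
J₁: ẑ×o_n = [-0.9769, -0.0878, 0.0000], ω = ẑ
J2: z=[0.0000, 0.0000, 1.0000] o=[-0.2650, 0.4240, 0.5200] → [-0.5529, 0.1772, 0.0000, 0.0000, 0.0000, 1.0000]
J3: z=[-0.5592, -0.8290, 0.0000] o=[-0.3893, 0.5079, 0.5200] → [-0.4066, 0.2742, -0.0123, -0.5592, -0.8290, 0.0000]
J4: z=[-0.8044, 0.5426, 0.2419] o=[-0.3211, 0.4619, 0.8499] → [-0.0375, 0.1856, -0.5409, -0.8044, 0.5426, 0.2419]
J5: z=[0.1710, -0.1785, 0.9690] o=[-0.1242, 0.9675, 0.9083] → [-0.0274, 0.0178, 0.0081, 0.1710, -0.1785, 0.9690]
J6: z=[0.8142, -0.5282, -0.2410] o=[0.1088, 1.3161, 0.9314] → [-0.1235, -0.0170, -0.3801, 0.8142, -0.5282, -0.2410]
V = J·q̇ = [0.2939, -0.1074, 0.0207, -0.8065, 1.2650, -0.4212]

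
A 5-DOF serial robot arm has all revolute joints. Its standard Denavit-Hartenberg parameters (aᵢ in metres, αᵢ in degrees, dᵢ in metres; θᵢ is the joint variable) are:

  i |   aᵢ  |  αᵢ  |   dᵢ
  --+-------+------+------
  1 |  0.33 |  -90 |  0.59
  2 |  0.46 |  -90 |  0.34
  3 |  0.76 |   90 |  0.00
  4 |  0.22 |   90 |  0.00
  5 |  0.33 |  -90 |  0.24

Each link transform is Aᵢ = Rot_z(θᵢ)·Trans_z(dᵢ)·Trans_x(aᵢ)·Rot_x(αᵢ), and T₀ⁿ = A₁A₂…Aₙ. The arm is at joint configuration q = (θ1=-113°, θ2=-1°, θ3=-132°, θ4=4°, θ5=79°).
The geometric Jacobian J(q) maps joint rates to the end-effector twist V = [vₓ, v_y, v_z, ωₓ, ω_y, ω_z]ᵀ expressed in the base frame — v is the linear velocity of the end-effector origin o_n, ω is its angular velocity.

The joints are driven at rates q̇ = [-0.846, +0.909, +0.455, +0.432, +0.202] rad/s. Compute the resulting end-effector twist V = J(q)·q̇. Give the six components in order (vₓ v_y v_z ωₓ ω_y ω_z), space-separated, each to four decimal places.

o_n = [0.9016, -0.2055, 0.8011]
J₁: ẑ×o_n = [0.2055, 0.9016, -0.0000], ω = ẑ
J2: z=[0.9205, -0.3907, 0.0000] o=[-0.1289, -0.3038, 0.5900] → [-0.0825, -0.1943, 0.4931, 0.9205, -0.3907, 0.0000]
J3: z=[-0.0068, -0.0161, -0.9998] o=[0.0043, -0.8600, 0.5980] → [0.6511, -0.8958, 0.0100, -0.0068, -0.0161, -0.9998]
J4: z=[-0.3256, 0.9454, -0.0130] o=[0.7229, -0.6126, 0.5892] → [0.2057, 0.0667, -0.3015, -0.3256, 0.9454, -0.0130]
J5: z=[0.0728, 0.0387, 0.9966] o=[0.9303, -0.5414, 0.5712] → [-0.3259, -0.0453, 0.0256, 0.0728, 0.0387, 0.9966]
V = J·q̇ = [0.0704, -1.3273, 0.3277, 0.7077, 0.0538, -1.1052]

0.0704 -1.3273 0.3277 0.7077 0.0538 -1.1052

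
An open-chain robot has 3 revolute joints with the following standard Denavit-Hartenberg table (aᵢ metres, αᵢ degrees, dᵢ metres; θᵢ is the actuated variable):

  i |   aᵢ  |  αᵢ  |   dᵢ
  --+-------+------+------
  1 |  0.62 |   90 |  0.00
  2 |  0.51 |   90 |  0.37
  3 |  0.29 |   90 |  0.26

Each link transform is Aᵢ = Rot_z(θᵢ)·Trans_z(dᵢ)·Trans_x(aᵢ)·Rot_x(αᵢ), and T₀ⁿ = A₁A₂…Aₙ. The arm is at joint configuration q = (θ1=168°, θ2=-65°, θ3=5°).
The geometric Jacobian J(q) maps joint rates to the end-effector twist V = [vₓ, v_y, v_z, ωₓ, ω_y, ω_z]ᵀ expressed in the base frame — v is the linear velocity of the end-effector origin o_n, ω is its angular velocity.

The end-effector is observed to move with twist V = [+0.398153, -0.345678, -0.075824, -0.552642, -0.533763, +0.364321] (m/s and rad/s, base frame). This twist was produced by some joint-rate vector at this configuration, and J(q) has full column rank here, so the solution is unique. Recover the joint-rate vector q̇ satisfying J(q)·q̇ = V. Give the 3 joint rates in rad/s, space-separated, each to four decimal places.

0.1640 -0.6370 -0.4740

o_n = [-0.6240, 0.5367, -0.8339]
J₁: ẑ×o_n = [-0.5367, -0.6240, 0.0000], ω = ẑ
J2: z=[0.2079, 0.9781, 0.0000] o=[-0.6065, 0.1289, 0.0000] → [-0.8157, 0.1734, 0.1020, 0.2079, 0.9781, 0.0000]
J3: z=[0.8865, -0.1884, -0.4226] o=[-0.7403, 0.5356, -0.4622] → [0.0705, 0.2804, 0.0229, 0.8865, -0.1884, -0.4226]
q̇ = J⁺·V = [0.1640, -0.6370, -0.4740]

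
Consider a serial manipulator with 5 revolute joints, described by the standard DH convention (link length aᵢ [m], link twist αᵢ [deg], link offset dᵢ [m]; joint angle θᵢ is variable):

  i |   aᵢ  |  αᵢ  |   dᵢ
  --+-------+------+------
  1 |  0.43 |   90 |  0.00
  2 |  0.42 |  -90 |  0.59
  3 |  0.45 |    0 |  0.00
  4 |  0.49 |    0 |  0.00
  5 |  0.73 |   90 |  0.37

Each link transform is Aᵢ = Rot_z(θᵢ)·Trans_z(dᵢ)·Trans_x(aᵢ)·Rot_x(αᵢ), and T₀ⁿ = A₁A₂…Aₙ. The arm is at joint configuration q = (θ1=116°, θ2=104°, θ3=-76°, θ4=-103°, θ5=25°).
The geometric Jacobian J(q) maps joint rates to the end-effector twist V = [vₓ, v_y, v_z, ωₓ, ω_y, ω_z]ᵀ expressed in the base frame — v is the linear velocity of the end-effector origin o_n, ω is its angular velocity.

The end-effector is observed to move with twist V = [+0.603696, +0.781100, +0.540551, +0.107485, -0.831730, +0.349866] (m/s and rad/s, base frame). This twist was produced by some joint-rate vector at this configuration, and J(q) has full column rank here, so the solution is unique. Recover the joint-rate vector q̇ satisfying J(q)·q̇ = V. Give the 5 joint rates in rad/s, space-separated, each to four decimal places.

o_n = [1.1215, 0.7921, -0.6884]
J₁: ẑ×o_n = [-0.7921, 1.1215, 0.0000], ω = ẑ
J2: z=[0.8988, 0.4384, 0.0000] o=[-0.1885, 0.3865, 0.0000] → [-0.3018, 0.6187, -0.2097, 0.8988, 0.4384, 0.0000]
J3: z=[0.4253, -0.8721, -0.2419] o=[0.3863, 0.5538, 0.4075] → [1.0134, 0.2883, 0.7425, 0.4253, -0.8721, -0.2419]
J4: z=[0.4253, -0.8721, -0.2419] o=[0.7903, 0.7215, 0.5132] → [1.0649, 0.4310, 0.3188, 0.4253, -0.8721, -0.2419]
J5: z=[0.4253, -0.8721, -0.2419] o=[0.7460, 0.8318, 0.0378] → [0.6237, 0.2180, 0.3105, 0.4253, -0.8721, -0.2419]
q̇ = J⁺·V = [0.5480, -0.2680, 0.5220, 0.5500, -0.2530]

0.5480 -0.2680 0.5220 0.5500 -0.2530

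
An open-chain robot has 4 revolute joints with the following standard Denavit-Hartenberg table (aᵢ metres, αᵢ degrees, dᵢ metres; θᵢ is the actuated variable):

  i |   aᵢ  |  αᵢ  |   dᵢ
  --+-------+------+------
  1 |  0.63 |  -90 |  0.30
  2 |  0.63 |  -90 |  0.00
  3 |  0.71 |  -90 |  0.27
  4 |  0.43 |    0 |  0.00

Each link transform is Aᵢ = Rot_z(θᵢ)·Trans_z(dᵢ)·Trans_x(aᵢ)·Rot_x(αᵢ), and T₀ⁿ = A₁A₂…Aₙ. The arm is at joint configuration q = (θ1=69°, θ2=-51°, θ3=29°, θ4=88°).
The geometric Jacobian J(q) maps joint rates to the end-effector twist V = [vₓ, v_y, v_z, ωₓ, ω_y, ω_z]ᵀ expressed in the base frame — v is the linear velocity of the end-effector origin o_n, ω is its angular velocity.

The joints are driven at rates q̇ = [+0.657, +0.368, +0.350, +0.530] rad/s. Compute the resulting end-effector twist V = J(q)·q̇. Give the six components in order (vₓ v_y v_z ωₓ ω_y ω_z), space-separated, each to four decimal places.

-0.5434 0.6590 -0.4925 0.1287 0.0687 0.2371

o_n = [0.7945, 1.0890, 1.3829]
J₁: ẑ×o_n = [-1.0890, 0.7945, 0.0000], ω = ẑ
J2: z=[-0.9336, 0.3584, 0.0000] o=[0.2258, 0.5882, 0.3000] → [0.3881, 1.0110, -0.6714, -0.9336, 0.3584, 0.0000]
J3: z=[0.2785, 0.7255, -0.6293] o=[0.3679, 0.9583, 0.7896] → [0.5127, -0.4338, -0.2732, 0.2785, 0.7255, -0.6293]
J4: z=[0.7072, -0.5983, -0.3768] o=[0.9045, 1.3957, 1.1023] → [-0.2834, -0.1570, -0.2827, 0.7072, -0.5983, -0.3768]
V = J·q̇ = [-0.5434, 0.6590, -0.4925, 0.1287, 0.0687, 0.2371]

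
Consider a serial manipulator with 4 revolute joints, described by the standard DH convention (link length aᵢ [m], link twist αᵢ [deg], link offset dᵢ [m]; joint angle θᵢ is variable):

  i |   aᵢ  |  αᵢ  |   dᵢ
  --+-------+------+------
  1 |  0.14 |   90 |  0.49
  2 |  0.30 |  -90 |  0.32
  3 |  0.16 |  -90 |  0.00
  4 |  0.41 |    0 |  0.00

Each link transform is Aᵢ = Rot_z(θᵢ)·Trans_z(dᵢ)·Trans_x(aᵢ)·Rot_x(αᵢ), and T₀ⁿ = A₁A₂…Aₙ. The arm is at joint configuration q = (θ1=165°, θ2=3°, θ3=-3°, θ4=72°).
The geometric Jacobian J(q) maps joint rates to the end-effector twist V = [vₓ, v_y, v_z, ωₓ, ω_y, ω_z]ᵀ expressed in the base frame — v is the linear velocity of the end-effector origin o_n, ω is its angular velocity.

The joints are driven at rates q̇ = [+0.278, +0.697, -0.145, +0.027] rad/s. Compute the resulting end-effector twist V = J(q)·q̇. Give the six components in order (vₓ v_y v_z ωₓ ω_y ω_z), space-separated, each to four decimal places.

o_n = [-0.6338, 0.5166, 0.1313]
J₁: ẑ×o_n = [-0.5166, -0.6338, 0.0000], ω = ẑ
J2: z=[0.2588, 0.9659, 0.0000] o=[-0.1352, 0.0362, 0.4900] → [-0.3465, 0.0928, 0.6059, 0.2588, 0.9659, 0.0000]
J3: z=[0.0506, -0.0135, 0.9986] o=[-0.3418, 0.4229, 0.5057] → [-0.0886, -0.2727, 0.0008, 0.0506, -0.0135, 0.9986]
J4: z=[-0.3089, -0.9511, 0.0027] o=[-0.4937, 0.4723, 0.5141] → [0.3639, -0.1186, -0.1469, -0.3089, -0.9511, 0.0027]
V = J·q̇ = [-0.3625, -0.0751, 0.4182, 0.1647, 0.6495, 0.1333]

-0.3625 -0.0751 0.4182 0.1647 0.6495 0.1333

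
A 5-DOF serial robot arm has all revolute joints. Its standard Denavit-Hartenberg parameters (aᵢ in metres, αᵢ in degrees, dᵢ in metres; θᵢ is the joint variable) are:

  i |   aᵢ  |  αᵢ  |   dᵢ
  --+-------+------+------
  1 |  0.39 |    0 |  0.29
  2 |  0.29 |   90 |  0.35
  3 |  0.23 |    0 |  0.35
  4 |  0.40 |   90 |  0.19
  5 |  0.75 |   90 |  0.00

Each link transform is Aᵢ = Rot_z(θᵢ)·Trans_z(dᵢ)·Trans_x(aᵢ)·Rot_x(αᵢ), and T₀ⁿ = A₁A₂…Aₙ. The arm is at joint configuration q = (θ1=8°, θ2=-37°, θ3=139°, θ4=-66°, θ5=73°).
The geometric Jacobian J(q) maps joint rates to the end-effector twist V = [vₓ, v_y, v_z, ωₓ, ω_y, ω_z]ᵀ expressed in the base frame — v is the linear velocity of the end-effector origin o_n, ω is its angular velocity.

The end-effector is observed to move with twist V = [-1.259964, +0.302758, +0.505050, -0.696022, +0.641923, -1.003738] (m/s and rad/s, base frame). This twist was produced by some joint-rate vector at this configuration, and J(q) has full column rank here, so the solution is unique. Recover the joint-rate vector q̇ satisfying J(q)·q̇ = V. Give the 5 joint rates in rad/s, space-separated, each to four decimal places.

-0.5610 -0.7240 0.6580 -0.8820 -0.9620

o_n = [0.0369, -1.1895, 1.3831]
J₁: ẑ×o_n = [1.1895, 0.0369, -0.0000], ω = ẑ
J2: z=[0.0000, 0.0000, 1.0000] o=[0.3862, 0.0543, 0.2900] → [1.2438, -0.3493, 0.0000, 0.0000, 0.0000, 1.0000]
J3: z=[-0.4848, -0.8746, 0.0000] o=[0.6398, -0.0863, 0.6400] → [-0.6499, 0.3603, 0.0075, -0.4848, -0.8746, 0.0000]
J4: z=[-0.4848, -0.8746, 0.0000] o=[0.3183, -0.3083, 0.7909] → [-0.5180, 0.2871, 0.1811, -0.4848, -0.8746, 0.0000]
J5: z=[0.8364, -0.4636, -0.2924] o=[0.3285, -0.5312, 1.1734] → [-0.2897, -0.0901, -0.6859, 0.8364, -0.4636, -0.2924]
q̇ = J⁺·V = [-0.5610, -0.7240, 0.6580, -0.8820, -0.9620]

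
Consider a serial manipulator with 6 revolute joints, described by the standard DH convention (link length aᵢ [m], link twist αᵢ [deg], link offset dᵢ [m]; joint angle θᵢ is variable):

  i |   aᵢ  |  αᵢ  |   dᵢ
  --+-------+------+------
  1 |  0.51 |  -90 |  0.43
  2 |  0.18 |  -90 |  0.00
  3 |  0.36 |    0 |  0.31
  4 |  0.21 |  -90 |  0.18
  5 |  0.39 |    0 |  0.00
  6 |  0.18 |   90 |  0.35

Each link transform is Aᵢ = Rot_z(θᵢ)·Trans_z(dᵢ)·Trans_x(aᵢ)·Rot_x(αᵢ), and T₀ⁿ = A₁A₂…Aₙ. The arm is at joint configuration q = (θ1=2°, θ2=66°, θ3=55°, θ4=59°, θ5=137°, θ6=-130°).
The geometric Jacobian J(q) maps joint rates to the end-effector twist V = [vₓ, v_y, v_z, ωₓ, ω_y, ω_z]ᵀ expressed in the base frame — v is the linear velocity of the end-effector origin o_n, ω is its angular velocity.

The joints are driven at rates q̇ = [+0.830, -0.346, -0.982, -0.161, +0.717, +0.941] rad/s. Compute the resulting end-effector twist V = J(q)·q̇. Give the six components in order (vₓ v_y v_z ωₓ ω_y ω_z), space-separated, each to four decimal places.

o_n = [0.3438, -0.2352, 0.3253]
J₁: ẑ×o_n = [0.2352, 0.3438, -0.0000], ω = ẑ
J2: z=[-0.0349, 0.9994, 0.0000] o=[0.5097, 0.0178, 0.4300] → [-0.1047, -0.0037, 0.1746, -0.0349, 0.9994, 0.0000]
J3: z=[-0.9130, -0.0319, -0.4067] o=[0.5829, 0.0204, 0.2656] → [-0.1058, 0.1517, 0.2257, -0.9130, -0.0319, -0.4067]
J4: z=[-0.9130, -0.0319, -0.4067] o=[0.3941, -0.2813, -0.0492] → [0.0068, 0.3623, -0.0437, -0.9130, -0.0319, -0.4067]
J5: z=[-0.3855, 0.3935, 0.8346] o=[0.2017, -0.4800, -0.0443] → [-0.0589, 0.2611, -0.1503, -0.3855, 0.3935, 0.8346]
J6: z=[-0.3855, 0.3935, 0.8346] o=[0.4826, -0.2095, -0.0421] → [0.1660, 0.0259, 0.0645, -0.3855, 0.3935, 0.8346]
V = J·q̇ = [0.4483, 0.2909, -0.3220, 0.4164, 0.3431, 2.6786]

0.4483 0.2909 -0.3220 0.4164 0.3431 2.6786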